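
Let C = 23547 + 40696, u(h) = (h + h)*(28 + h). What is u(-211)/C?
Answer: 77226/64243 ≈ 1.2021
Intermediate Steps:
u(h) = 2*h*(28 + h) (u(h) = (2*h)*(28 + h) = 2*h*(28 + h))
C = 64243
u(-211)/C = (2*(-211)*(28 - 211))/64243 = (2*(-211)*(-183))*(1/64243) = 77226*(1/64243) = 77226/64243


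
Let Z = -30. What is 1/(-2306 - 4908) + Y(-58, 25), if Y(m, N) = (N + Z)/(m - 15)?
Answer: 35997/526622 ≈ 0.068354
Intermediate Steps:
Y(m, N) = (-30 + N)/(-15 + m) (Y(m, N) = (N - 30)/(m - 15) = (-30 + N)/(-15 + m))
1/(-2306 - 4908) + Y(-58, 25) = 1/(-2306 - 4908) + (-30 + 25)/(-15 - 58) = 1/(-7214) - 5/(-73) = -1/7214 - 1/73*(-5) = -1/7214 + 5/73 = 35997/526622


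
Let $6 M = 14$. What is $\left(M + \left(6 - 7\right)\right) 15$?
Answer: $20$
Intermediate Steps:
$M = \frac{7}{3}$ ($M = \frac{1}{6} \cdot 14 = \frac{7}{3} \approx 2.3333$)
$\left(M + \left(6 - 7\right)\right) 15 = \left(\frac{7}{3} + \left(6 - 7\right)\right) 15 = \left(\frac{7}{3} - 1\right) 15 = \frac{4}{3} \cdot 15 = 20$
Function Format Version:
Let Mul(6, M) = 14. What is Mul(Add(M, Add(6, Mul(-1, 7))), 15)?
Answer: 20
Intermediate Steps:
M = Rational(7, 3) (M = Mul(Rational(1, 6), 14) = Rational(7, 3) ≈ 2.3333)
Mul(Add(M, Add(6, Mul(-1, 7))), 15) = Mul(Add(Rational(7, 3), Add(6, Mul(-1, 7))), 15) = Mul(Add(Rational(7, 3), Add(6, -7)), 15) = Mul(Add(Rational(7, 3), -1), 15) = Mul(Rational(4, 3), 15) = 20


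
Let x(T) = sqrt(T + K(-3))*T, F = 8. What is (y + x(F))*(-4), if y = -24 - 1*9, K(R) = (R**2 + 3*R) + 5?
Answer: 132 - 32*sqrt(13) ≈ 16.622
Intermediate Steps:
K(R) = 5 + R**2 + 3*R
y = -33 (y = -24 - 9 = -33)
x(T) = T*sqrt(5 + T) (x(T) = sqrt(T + (5 + (-3)**2 + 3*(-3)))*T = sqrt(T + (5 + 9 - 9))*T = sqrt(T + 5)*T = sqrt(5 + T)*T = T*sqrt(5 + T))
(y + x(F))*(-4) = (-33 + 8*sqrt(5 + 8))*(-4) = (-33 + 8*sqrt(13))*(-4) = 132 - 32*sqrt(13)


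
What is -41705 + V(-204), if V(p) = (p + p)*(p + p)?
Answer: 124759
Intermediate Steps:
V(p) = 4*p² (V(p) = (2*p)*(2*p) = 4*p²)
-41705 + V(-204) = -41705 + 4*(-204)² = -41705 + 4*41616 = -41705 + 166464 = 124759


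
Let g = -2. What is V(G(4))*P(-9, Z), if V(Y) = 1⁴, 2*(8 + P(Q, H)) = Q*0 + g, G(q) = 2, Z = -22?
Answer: -9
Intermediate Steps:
P(Q, H) = -9 (P(Q, H) = -8 + (Q*0 - 2)/2 = -8 + (0 - 2)/2 = -8 + (½)*(-2) = -8 - 1 = -9)
V(Y) = 1
V(G(4))*P(-9, Z) = 1*(-9) = -9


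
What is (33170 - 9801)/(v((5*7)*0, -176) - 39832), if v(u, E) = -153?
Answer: -23369/39985 ≈ -0.58444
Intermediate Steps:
(33170 - 9801)/(v((5*7)*0, -176) - 39832) = (33170 - 9801)/(-153 - 39832) = 23369/(-39985) = 23369*(-1/39985) = -23369/39985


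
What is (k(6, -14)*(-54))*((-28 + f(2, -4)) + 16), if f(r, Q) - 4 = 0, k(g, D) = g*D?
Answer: -36288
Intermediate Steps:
k(g, D) = D*g
f(r, Q) = 4 (f(r, Q) = 4 + 0 = 4)
(k(6, -14)*(-54))*((-28 + f(2, -4)) + 16) = (-14*6*(-54))*((-28 + 4) + 16) = (-84*(-54))*(-24 + 16) = 4536*(-8) = -36288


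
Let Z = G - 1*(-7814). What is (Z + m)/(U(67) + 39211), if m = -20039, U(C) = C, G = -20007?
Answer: -16116/19639 ≈ -0.82061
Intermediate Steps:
Z = -12193 (Z = -20007 - 1*(-7814) = -20007 + 7814 = -12193)
(Z + m)/(U(67) + 39211) = (-12193 - 20039)/(67 + 39211) = -32232/39278 = -32232*1/39278 = -16116/19639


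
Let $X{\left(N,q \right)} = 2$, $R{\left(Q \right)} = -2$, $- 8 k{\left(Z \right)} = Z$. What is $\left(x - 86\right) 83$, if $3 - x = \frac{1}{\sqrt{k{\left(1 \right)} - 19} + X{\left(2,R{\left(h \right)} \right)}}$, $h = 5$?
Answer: $\frac{83 \left(- 249 \sqrt{34} + 668 i\right)}{- 8 i + 3 \sqrt{34}} \approx -6896.2 + 15.696 i$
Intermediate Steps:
$k{\left(Z \right)} = - \frac{Z}{8}$
$x = 3 - \frac{1}{2 + \frac{3 i \sqrt{34}}{4}}$ ($x = 3 - \frac{1}{\sqrt{\left(- \frac{1}{8}\right) 1 - 19} + 2} = 3 - \frac{1}{\sqrt{- \frac{1}{8} - 19} + 2} = 3 - \frac{1}{\sqrt{- \frac{153}{8}} + 2} = 3 - \frac{1}{\frac{3 i \sqrt{34}}{4} + 2} = 3 - \frac{1}{2 + \frac{3 i \sqrt{34}}{4}} \approx 2.9135 + 0.18911 i$)
$\left(x - 86\right) 83 = \left(\left(\frac{539}{185} + \frac{6 i \sqrt{34}}{185}\right) - 86\right) 83 = \left(- \frac{15371}{185} + \frac{6 i \sqrt{34}}{185}\right) 83 = - \frac{1275793}{185} + \frac{498 i \sqrt{34}}{185}$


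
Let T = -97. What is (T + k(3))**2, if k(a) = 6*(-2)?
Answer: 11881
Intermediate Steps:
k(a) = -12
(T + k(3))**2 = (-97 - 12)**2 = (-109)**2 = 11881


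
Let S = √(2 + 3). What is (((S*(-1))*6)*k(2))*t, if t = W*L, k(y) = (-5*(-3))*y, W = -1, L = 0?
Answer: 0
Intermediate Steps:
k(y) = 15*y
t = 0 (t = -1*0 = 0)
S = √5 ≈ 2.2361
(((S*(-1))*6)*k(2))*t = (((√5*(-1))*6)*(15*2))*0 = ((-√5*6)*30)*0 = (-6*√5*30)*0 = -180*√5*0 = 0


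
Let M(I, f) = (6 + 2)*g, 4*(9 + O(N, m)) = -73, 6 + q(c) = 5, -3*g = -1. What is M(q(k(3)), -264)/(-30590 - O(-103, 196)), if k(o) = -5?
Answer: -32/366753 ≈ -8.7252e-5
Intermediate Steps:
g = 1/3 (g = -1/3*(-1) = 1/3 ≈ 0.33333)
q(c) = -1 (q(c) = -6 + 5 = -1)
O(N, m) = -109/4 (O(N, m) = -9 + (1/4)*(-73) = -9 - 73/4 = -109/4)
M(I, f) = 8/3 (M(I, f) = (6 + 2)*(1/3) = 8*(1/3) = 8/3)
M(q(k(3)), -264)/(-30590 - O(-103, 196)) = 8/(3*(-30590 - 1*(-109/4))) = 8/(3*(-30590 + 109/4)) = 8/(3*(-122251/4)) = (8/3)*(-4/122251) = -32/366753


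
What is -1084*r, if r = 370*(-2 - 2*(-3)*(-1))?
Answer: 3208640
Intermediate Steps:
r = -2960 (r = 370*(-2 - (-6)*(-1)) = 370*(-2 - 1*6) = 370*(-2 - 6) = 370*(-8) = -2960)
-1084*r = -1084*(-2960) = 3208640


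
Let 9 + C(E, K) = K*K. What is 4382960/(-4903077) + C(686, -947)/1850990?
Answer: -371573567680/907554649623 ≈ -0.40942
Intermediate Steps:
C(E, K) = -9 + K² (C(E, K) = -9 + K*K = -9 + K²)
4382960/(-4903077) + C(686, -947)/1850990 = 4382960/(-4903077) + (-9 + (-947)²)/1850990 = 4382960*(-1/4903077) + (-9 + 896809)*(1/1850990) = -4382960/4903077 + 896800*(1/1850990) = -4382960/4903077 + 89680/185099 = -371573567680/907554649623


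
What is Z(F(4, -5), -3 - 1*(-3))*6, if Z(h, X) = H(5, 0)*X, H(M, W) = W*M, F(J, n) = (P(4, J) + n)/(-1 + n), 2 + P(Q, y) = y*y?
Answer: 0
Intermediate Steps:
P(Q, y) = -2 + y² (P(Q, y) = -2 + y*y = -2 + y²)
F(J, n) = (-2 + n + J²)/(-1 + n) (F(J, n) = ((-2 + J²) + n)/(-1 + n) = (-2 + n + J²)/(-1 + n))
H(M, W) = M*W
Z(h, X) = 0 (Z(h, X) = (5*0)*X = 0*X = 0)
Z(F(4, -5), -3 - 1*(-3))*6 = 0*6 = 0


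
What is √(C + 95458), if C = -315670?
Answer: 6*I*√6117 ≈ 469.27*I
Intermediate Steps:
√(C + 95458) = √(-315670 + 95458) = √(-220212) = 6*I*√6117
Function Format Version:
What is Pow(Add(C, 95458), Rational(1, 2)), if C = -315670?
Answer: Mul(6, I, Pow(6117, Rational(1, 2))) ≈ Mul(469.27, I)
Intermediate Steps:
Pow(Add(C, 95458), Rational(1, 2)) = Pow(Add(-315670, 95458), Rational(1, 2)) = Pow(-220212, Rational(1, 2)) = Mul(6, I, Pow(6117, Rational(1, 2)))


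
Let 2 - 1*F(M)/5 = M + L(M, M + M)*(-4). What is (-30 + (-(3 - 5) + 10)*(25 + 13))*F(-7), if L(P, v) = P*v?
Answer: 854130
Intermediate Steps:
F(M) = 10 - 5*M + 40*M² (F(M) = 10 - 5*(M + (M*(M + M))*(-4)) = 10 - 5*(M + (M*(2*M))*(-4)) = 10 - 5*(M + (2*M²)*(-4)) = 10 - 5*(M - 8*M²) = 10 + (-5*M + 40*M²) = 10 - 5*M + 40*M²)
(-30 + (-(3 - 5) + 10)*(25 + 13))*F(-7) = (-30 + (-(3 - 5) + 10)*(25 + 13))*(10 - 5*(-7) + 40*(-7)²) = (-30 + (-1*(-2) + 10)*38)*(10 + 35 + 40*49) = (-30 + (2 + 10)*38)*(10 + 35 + 1960) = (-30 + 12*38)*2005 = (-30 + 456)*2005 = 426*2005 = 854130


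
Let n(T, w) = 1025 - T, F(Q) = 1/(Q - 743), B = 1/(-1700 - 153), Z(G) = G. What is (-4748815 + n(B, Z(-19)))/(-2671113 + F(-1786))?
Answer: 22249269163701/12517468573634 ≈ 1.7775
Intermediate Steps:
B = -1/1853 (B = 1/(-1853) = -1/1853 ≈ -0.00053967)
F(Q) = 1/(-743 + Q)
(-4748815 + n(B, Z(-19)))/(-2671113 + F(-1786)) = (-4748815 + (1025 - 1*(-1/1853)))/(-2671113 + 1/(-743 - 1786)) = (-4748815 + (1025 + 1/1853))/(-2671113 + 1/(-2529)) = (-4748815 + 1899326/1853)/(-2671113 - 1/2529) = -8797654869/(1853*(-6755244778/2529)) = -8797654869/1853*(-2529/6755244778) = 22249269163701/12517468573634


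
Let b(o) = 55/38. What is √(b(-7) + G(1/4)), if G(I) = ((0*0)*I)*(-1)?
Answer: √2090/38 ≈ 1.2031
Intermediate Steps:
b(o) = 55/38 (b(o) = 55*(1/38) = 55/38)
G(I) = 0 (G(I) = (0*I)*(-1) = 0*(-1) = 0)
√(b(-7) + G(1/4)) = √(55/38 + 0) = √(55/38) = √2090/38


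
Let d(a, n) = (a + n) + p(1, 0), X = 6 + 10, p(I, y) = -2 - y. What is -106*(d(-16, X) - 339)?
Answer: 36146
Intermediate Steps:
X = 16
d(a, n) = -2 + a + n (d(a, n) = (a + n) + (-2 - 1*0) = (a + n) + (-2 + 0) = (a + n) - 2 = -2 + a + n)
-106*(d(-16, X) - 339) = -106*((-2 - 16 + 16) - 339) = -106*(-2 - 339) = -106*(-341) = 36146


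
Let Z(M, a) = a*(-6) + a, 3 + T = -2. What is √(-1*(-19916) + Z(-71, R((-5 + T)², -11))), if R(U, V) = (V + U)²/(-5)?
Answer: 3*√3093 ≈ 166.84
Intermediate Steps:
T = -5 (T = -3 - 2 = -5)
R(U, V) = -(U + V)²/5 (R(U, V) = (U + V)²*(-⅕) = -(U + V)²/5)
Z(M, a) = -5*a (Z(M, a) = -6*a + a = -5*a)
√(-1*(-19916) + Z(-71, R((-5 + T)², -11))) = √(-1*(-19916) - (-1)*((-5 - 5)² - 11)²) = √(19916 - (-1)*((-10)² - 11)²) = √(19916 - (-1)*(100 - 11)²) = √(19916 - (-1)*89²) = √(19916 - (-1)*7921) = √(19916 - 5*(-7921/5)) = √(19916 + 7921) = √27837 = 3*√3093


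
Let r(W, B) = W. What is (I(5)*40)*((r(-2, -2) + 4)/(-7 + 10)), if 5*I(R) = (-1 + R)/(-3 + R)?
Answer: 32/3 ≈ 10.667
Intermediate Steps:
I(R) = (-1 + R)/(5*(-3 + R)) (I(R) = ((-1 + R)/(-3 + R))/5 = (-1 + R)/(5*(-3 + R)))
(I(5)*40)*((r(-2, -2) + 4)/(-7 + 10)) = (((-1 + 5)/(5*(-3 + 5)))*40)*((-2 + 4)/(-7 + 10)) = (((⅕)*4/2)*40)*(2/3) = (((⅕)*(½)*4)*40)*(2*(⅓)) = ((⅖)*40)*(⅔) = 16*(⅔) = 32/3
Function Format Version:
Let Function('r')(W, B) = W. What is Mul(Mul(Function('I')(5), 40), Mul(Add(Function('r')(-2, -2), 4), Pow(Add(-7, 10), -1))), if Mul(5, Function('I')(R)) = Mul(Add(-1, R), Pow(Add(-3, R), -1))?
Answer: Rational(32, 3) ≈ 10.667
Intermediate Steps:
Function('I')(R) = Mul(Rational(1, 5), Pow(Add(-3, R), -1), Add(-1, R)) (Function('I')(R) = Mul(Rational(1, 5), Mul(Add(-1, R), Pow(Add(-3, R), -1))) = Mul(Rational(1, 5), Mul(Pow(Add(-3, R), -1), Add(-1, R))) = Mul(Rational(1, 5), Pow(Add(-3, R), -1), Add(-1, R)))
Mul(Mul(Function('I')(5), 40), Mul(Add(Function('r')(-2, -2), 4), Pow(Add(-7, 10), -1))) = Mul(Mul(Mul(Rational(1, 5), Pow(Add(-3, 5), -1), Add(-1, 5)), 40), Mul(Add(-2, 4), Pow(Add(-7, 10), -1))) = Mul(Mul(Mul(Rational(1, 5), Pow(2, -1), 4), 40), Mul(2, Pow(3, -1))) = Mul(Mul(Mul(Rational(1, 5), Rational(1, 2), 4), 40), Mul(2, Rational(1, 3))) = Mul(Mul(Rational(2, 5), 40), Rational(2, 3)) = Mul(16, Rational(2, 3)) = Rational(32, 3)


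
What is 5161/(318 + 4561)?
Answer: 5161/4879 ≈ 1.0578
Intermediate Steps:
5161/(318 + 4561) = 5161/4879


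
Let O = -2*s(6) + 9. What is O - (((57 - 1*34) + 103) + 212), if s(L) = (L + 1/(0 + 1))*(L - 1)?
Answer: -399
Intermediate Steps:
s(L) = (1 + L)*(-1 + L) (s(L) = (L + 1/1)*(-1 + L) = (L + 1)*(-1 + L) = (1 + L)*(-1 + L))
O = -61 (O = -2*(-1 + 6²) + 9 = -2*(-1 + 36) + 9 = -2*35 + 9 = -70 + 9 = -61)
O - (((57 - 1*34) + 103) + 212) = -61 - (((57 - 1*34) + 103) + 212) = -61 - (((57 - 34) + 103) + 212) = -61 - ((23 + 103) + 212) = -61 - (126 + 212) = -61 - 1*338 = -61 - 338 = -399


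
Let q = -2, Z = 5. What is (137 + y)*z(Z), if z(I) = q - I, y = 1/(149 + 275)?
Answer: -406623/424 ≈ -959.02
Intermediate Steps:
y = 1/424 ≈ 0.0023585
z(I) = -2 - I
(137 + y)*z(Z) = (137 + 1/424)*(-2 - 1*5) = 58089*(-2 - 5)/424 = (58089/424)*(-7) = -406623/424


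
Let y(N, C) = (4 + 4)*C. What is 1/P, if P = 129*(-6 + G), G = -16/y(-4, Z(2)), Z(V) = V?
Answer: -1/903 ≈ -0.0011074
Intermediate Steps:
y(N, C) = 8*C
G = -1 (G = -16/(8*2) = -16/16 = -16*1/16 = -1)
P = -903 (P = 129*(-6 - 1) = 129*(-7) = -903)
1/P = 1/(-903) = -1/903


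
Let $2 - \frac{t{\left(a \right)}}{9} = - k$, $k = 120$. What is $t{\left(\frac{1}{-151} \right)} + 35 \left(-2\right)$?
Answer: $1028$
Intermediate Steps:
$t{\left(a \right)} = 1098$ ($t{\left(a \right)} = 18 - 9 \left(\left(-1\right) 120\right) = 18 - -1080 = 18 + 1080 = 1098$)
$t{\left(\frac{1}{-151} \right)} + 35 \left(-2\right) = 1098 + 35 \left(-2\right) = 1098 - 70 = 1028$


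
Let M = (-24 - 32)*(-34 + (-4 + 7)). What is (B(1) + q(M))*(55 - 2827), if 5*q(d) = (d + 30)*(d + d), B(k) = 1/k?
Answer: -16996676004/5 ≈ -3.3993e+9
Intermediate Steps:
M = 1736 (M = -56*(-34 + 3) = -56*(-31) = 1736)
q(d) = 2*d*(30 + d)/5 (q(d) = ((d + 30)*(d + d))/5 = ((30 + d)*(2*d))/5 = (2*d*(30 + d))/5 = 2*d*(30 + d)/5)
(B(1) + q(M))*(55 - 2827) = (1/1 + (2/5)*1736*(30 + 1736))*(55 - 2827) = (1 + (2/5)*1736*1766)*(-2772) = (1 + 6131552/5)*(-2772) = (6131557/5)*(-2772) = -16996676004/5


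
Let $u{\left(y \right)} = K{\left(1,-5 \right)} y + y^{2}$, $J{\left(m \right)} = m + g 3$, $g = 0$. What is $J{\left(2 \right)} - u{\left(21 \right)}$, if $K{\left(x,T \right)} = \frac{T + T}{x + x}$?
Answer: $-334$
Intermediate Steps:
$J{\left(m \right)} = m$ ($J{\left(m \right)} = m + 0 \cdot 3 = m + 0 = m$)
$K{\left(x,T \right)} = \frac{T}{x}$ ($K{\left(x,T \right)} = \frac{2 T}{2 x} = 2 T \frac{1}{2 x} = \frac{T}{x}$)
$u{\left(y \right)} = y^{2} - 5 y$ ($u{\left(y \right)} = - \frac{5}{1} y + y^{2} = \left(-5\right) 1 y + y^{2} = - 5 y + y^{2} = y^{2} - 5 y$)
$J{\left(2 \right)} - u{\left(21 \right)} = 2 - 21 \left(-5 + 21\right) = 2 - 21 \cdot 16 = 2 - 336 = -334$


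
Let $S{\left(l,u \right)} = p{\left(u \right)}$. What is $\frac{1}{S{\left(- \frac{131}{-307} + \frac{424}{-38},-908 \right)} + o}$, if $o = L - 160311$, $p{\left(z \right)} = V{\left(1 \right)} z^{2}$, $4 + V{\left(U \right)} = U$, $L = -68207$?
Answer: $- \frac{1}{2701910} \approx -3.7011 \cdot 10^{-7}$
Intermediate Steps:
$V{\left(U \right)} = -4 + U$
$p{\left(z \right)} = - 3 z^{2}$ ($p{\left(z \right)} = \left(-4 + 1\right) z^{2} = - 3 z^{2}$)
$S{\left(l,u \right)} = - 3 u^{2}$
$o = -228518$ ($o = -68207 - 160311 = -228518$)
$\frac{1}{S{\left(- \frac{131}{-307} + \frac{424}{-38},-908 \right)} + o} = \frac{1}{- 3 \left(-908\right)^{2} - 228518} = \frac{1}{\left(-3\right) 824464 - 228518} = \frac{1}{-2473392 - 228518} = \frac{1}{-2701910} = - \frac{1}{2701910}$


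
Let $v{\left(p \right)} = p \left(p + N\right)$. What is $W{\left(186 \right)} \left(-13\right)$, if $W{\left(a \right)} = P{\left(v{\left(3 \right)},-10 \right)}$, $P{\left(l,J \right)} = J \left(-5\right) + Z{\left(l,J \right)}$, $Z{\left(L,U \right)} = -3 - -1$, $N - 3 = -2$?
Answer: $-624$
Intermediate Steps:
$N = 1$ ($N = 3 - 2 = 1$)
$Z{\left(L,U \right)} = -2$ ($Z{\left(L,U \right)} = -3 + 1 = -2$)
$v{\left(p \right)} = p \left(1 + p\right)$ ($v{\left(p \right)} = p \left(p + 1\right) = p \left(1 + p\right)$)
$P{\left(l,J \right)} = -2 - 5 J$ ($P{\left(l,J \right)} = J \left(-5\right) - 2 = - 5 J - 2 = -2 - 5 J$)
$W{\left(a \right)} = 48$ ($W{\left(a \right)} = -2 - -50 = -2 + 50 = 48$)
$W{\left(186 \right)} \left(-13\right) = 48 \left(-13\right) = -624$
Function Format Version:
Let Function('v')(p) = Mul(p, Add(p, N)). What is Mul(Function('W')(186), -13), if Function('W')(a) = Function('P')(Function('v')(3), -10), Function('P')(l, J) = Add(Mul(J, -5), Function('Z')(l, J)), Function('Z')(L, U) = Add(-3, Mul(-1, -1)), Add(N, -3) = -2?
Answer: -624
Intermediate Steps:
N = 1 (N = Add(3, -2) = 1)
Function('Z')(L, U) = -2 (Function('Z')(L, U) = Add(-3, 1) = -2)
Function('v')(p) = Mul(p, Add(1, p)) (Function('v')(p) = Mul(p, Add(p, 1)) = Mul(p, Add(1, p)))
Function('P')(l, J) = Add(-2, Mul(-5, J)) (Function('P')(l, J) = Add(Mul(J, -5), -2) = Add(Mul(-5, J), -2) = Add(-2, Mul(-5, J)))
Function('W')(a) = 48 (Function('W')(a) = Add(-2, Mul(-5, -10)) = Add(-2, 50) = 48)
Mul(Function('W')(186), -13) = Mul(48, -13) = -624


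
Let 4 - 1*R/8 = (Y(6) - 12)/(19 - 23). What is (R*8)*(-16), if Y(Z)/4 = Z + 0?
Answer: -7168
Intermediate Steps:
Y(Z) = 4*Z (Y(Z) = 4*(Z + 0) = 4*Z)
R = 56 (R = 32 - 8*(4*6 - 12)/(19 - 23) = 32 - 8*(24 - 12)/(-4) = 32 - 96*(-1)/4 = 32 - 8*(-3) = 32 + 24 = 56)
(R*8)*(-16) = (56*8)*(-16) = 448*(-16) = -7168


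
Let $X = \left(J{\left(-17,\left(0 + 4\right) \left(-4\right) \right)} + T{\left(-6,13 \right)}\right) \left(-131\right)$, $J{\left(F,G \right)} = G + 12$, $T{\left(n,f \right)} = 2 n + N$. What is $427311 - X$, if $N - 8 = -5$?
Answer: $425608$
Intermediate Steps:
$N = 3$ ($N = 8 - 5 = 3$)
$T{\left(n,f \right)} = 3 + 2 n$ ($T{\left(n,f \right)} = 2 n + 3 = 3 + 2 n$)
$J{\left(F,G \right)} = 12 + G$
$X = 1703$ ($X = \left(\left(12 + \left(0 + 4\right) \left(-4\right)\right) + \left(3 + 2 \left(-6\right)\right)\right) \left(-131\right) = \left(\left(12 + 4 \left(-4\right)\right) + \left(3 - 12\right)\right) \left(-131\right) = \left(\left(12 - 16\right) - 9\right) \left(-131\right) = \left(-4 - 9\right) \left(-131\right) = \left(-13\right) \left(-131\right) = 1703$)
$427311 - X = 427311 - 1703 = 425608$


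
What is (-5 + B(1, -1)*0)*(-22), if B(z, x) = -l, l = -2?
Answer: 110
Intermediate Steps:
B(z, x) = 2 (B(z, x) = -1*(-2) = 2)
(-5 + B(1, -1)*0)*(-22) = (-5 + 2*0)*(-22) = (-5 + 0)*(-22) = -5*(-22) = 110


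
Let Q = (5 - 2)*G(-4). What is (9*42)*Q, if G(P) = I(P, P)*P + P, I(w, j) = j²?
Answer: -77112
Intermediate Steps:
G(P) = P + P³ (G(P) = P²*P + P = P³ + P = P + P³)
Q = -204 (Q = (5 - 2)*(-4 + (-4)³) = 3*(-4 - 64) = 3*(-68) = -204)
(9*42)*Q = (9*42)*(-204) = 378*(-204) = -77112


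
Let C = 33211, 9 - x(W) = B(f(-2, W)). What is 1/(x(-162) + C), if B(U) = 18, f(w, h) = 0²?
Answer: 1/33202 ≈ 3.0119e-5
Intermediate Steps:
f(w, h) = 0
x(W) = -9 (x(W) = 9 - 1*18 = 9 - 18 = -9)
1/(x(-162) + C) = 1/(-9 + 33211) = 1/33202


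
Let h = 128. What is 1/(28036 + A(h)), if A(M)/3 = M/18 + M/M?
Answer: 3/84181 ≈ 3.5638e-5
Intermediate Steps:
A(M) = 3 + M/6 (A(M) = 3*(M/18 + M/M) = 3*(M*(1/18) + 1) = 3*(M/18 + 1) = 3*(1 + M/18) = 3 + M/6)
1/(28036 + A(h)) = 1/(28036 + (3 + (1/6)*128)) = 1/(28036 + (3 + 64/3)) = 1/(28036 + 73/3) = 1/(84181/3) = 3/84181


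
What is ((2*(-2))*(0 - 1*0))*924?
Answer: 0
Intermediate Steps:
((2*(-2))*(0 - 1*0))*924 = -4*(0 + 0)*924 = -4*0*924 = 0*924 = 0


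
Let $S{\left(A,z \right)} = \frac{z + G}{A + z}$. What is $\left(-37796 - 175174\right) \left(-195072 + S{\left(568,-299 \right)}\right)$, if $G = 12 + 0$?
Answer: $\frac{11175527275350}{269} \approx 4.1545 \cdot 10^{10}$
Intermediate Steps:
$G = 12$
$S{\left(A,z \right)} = \frac{12 + z}{A + z}$ ($S{\left(A,z \right)} = \frac{z + 12}{A + z} = \frac{12 + z}{A + z}$)
$\left(-37796 - 175174\right) \left(-195072 + S{\left(568,-299 \right)}\right) = \left(-37796 - 175174\right) \left(-195072 + \frac{12 - 299}{568 - 299}\right) = - 212970 \left(-195072 + \frac{1}{269} \left(-287\right)\right) = - 212970 \left(-195072 - \frac{287}{269}\right) = \left(-212970\right) \left(- \frac{52474655}{269}\right) = \frac{11175527275350}{269}$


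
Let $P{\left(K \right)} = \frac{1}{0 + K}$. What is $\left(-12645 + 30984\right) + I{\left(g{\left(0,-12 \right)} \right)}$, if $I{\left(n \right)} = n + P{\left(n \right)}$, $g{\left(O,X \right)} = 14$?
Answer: $\frac{256943}{14} \approx 18353.0$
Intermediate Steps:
$P{\left(K \right)} = \frac{1}{K}$
$I{\left(n \right)} = n + \frac{1}{n}$
$\left(-12645 + 30984\right) + I{\left(g{\left(0,-12 \right)} \right)} = \left(-12645 + 30984\right) + \left(14 + \frac{1}{14}\right) = 18339 + \left(14 + \frac{1}{14}\right) = 18339 + \frac{197}{14} = \frac{256943}{14}$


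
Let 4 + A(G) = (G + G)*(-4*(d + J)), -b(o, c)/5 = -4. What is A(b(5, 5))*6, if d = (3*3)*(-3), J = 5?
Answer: 21096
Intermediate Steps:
d = -27 (d = 9*(-3) = -27)
b(o, c) = 20 (b(o, c) = -5*(-4) = 20)
A(G) = -4 + 176*G (A(G) = -4 + (G + G)*(-4*(-27 + 5)) = -4 + (2*G)*(-4*(-22)) = -4 + (2*G)*88 = -4 + 176*G)
A(b(5, 5))*6 = (-4 + 176*20)*6 = (-4 + 3520)*6 = 3516*6 = 21096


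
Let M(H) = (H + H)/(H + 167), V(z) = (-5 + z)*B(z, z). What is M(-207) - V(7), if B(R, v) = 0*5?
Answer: 207/20 ≈ 10.350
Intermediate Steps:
B(R, v) = 0
V(z) = 0 (V(z) = (-5 + z)*0 = 0)
M(H) = 2*H/(167 + H) (M(H) = (2*H)/(167 + H) = 2*H/(167 + H))
M(-207) - V(7) = 2*(-207)/(167 - 207) - 1*0 = 2*(-207)/(-40) + 0 = 2*(-207)*(-1/40) + 0 = 207/20 + 0 = 207/20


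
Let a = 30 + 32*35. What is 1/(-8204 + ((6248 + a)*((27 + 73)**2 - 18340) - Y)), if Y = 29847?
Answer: -1/61737371 ≈ -1.6198e-8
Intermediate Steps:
a = 1150 (a = 30 + 1120 = 1150)
1/(-8204 + ((6248 + a)*((27 + 73)**2 - 18340) - Y)) = 1/(-8204 + ((6248 + 1150)*((27 + 73)**2 - 18340) - 1*29847)) = 1/(-8204 + (7398*(100**2 - 18340) - 29847)) = 1/(-8204 + (7398*(10000 - 18340) - 29847)) = 1/(-8204 + (7398*(-8340) - 29847)) = 1/(-8204 + (-61699320 - 29847)) = 1/(-8204 - 61729167) = 1/(-61737371) = -1/61737371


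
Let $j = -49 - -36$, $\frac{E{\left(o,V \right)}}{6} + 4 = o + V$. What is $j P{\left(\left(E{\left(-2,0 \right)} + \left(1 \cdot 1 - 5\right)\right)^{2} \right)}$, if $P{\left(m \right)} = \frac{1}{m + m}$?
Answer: $- \frac{13}{3200} \approx -0.0040625$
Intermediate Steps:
$E{\left(o,V \right)} = -24 + 6 V + 6 o$ ($E{\left(o,V \right)} = -24 + 6 \left(o + V\right) = -24 + 6 \left(V + o\right) = -24 + \left(6 V + 6 o\right) = -24 + 6 V + 6 o$)
$P{\left(m \right)} = \frac{1}{2 m}$
$j = -13$ ($j = -49 + 36 = -13$)
$j P{\left(\left(E{\left(-2,0 \right)} + \left(1 \cdot 1 - 5\right)\right)^{2} \right)} = - 13 \frac{1}{2 \left(\left(-24 + 6 \cdot 0 + 6 \left(-2\right)\right) + \left(1 \cdot 1 - 5\right)\right)^{2}} = - 13 \frac{1}{2 \left(\left(-24 + 0 - 12\right) + \left(1 - 5\right)\right)^{2}} = - 13 \frac{1}{2 \left(-36 - 4\right)^{2}} = - 13 \frac{1}{2 \left(-40\right)^{2}} = - 13 \frac{1}{2 \cdot 1600} = - 13 \cdot \frac{1}{2} \cdot \frac{1}{1600} = \left(-13\right) \frac{1}{3200} = - \frac{13}{3200}$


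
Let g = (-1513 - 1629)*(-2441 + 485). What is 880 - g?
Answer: -6144872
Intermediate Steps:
g = 6145752 (g = -3142*(-1956) = 6145752)
880 - g = 880 - 1*6145752 = 880 - 6145752 = -6144872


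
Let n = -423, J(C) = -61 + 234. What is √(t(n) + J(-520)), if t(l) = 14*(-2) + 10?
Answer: √155 ≈ 12.450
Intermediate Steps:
J(C) = 173
t(l) = -18 (t(l) = -28 + 10 = -18)
√(t(n) + J(-520)) = √(-18 + 173) = √155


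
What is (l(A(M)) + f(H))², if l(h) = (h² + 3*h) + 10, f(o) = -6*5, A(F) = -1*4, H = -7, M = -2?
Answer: 256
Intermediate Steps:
A(F) = -4
f(o) = -30
l(h) = 10 + h² + 3*h
(l(A(M)) + f(H))² = ((10 + (-4)² + 3*(-4)) - 30)² = ((10 + 16 - 12) - 30)² = (14 - 30)² = (-16)² = 256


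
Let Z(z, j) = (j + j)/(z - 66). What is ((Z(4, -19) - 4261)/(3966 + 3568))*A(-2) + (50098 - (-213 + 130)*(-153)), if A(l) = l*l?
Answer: 4367078879/116777 ≈ 37397.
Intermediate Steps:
Z(z, j) = 2*j/(-66 + z) (Z(z, j) = (2*j)/(-66 + z) = 2*j/(-66 + z))
A(l) = l²
((Z(4, -19) - 4261)/(3966 + 3568))*A(-2) + (50098 - (-213 + 130)*(-153)) = ((2*(-19)/(-66 + 4) - 4261)/(3966 + 3568))*(-2)² + (50098 - (-213 + 130)*(-153)) = ((2*(-19)/(-62) - 4261)/7534)*4 + (50098 - (-83)*(-153)) = ((2*(-19)*(-1/62) - 4261)*(1/7534))*4 + (50098 - 1*12699) = ((19/31 - 4261)*(1/7534))*4 + (50098 - 12699) = -132072/31*1/7534*4 + 37399 = -66036/116777*4 + 37399 = -264144/116777 + 37399 = 4367078879/116777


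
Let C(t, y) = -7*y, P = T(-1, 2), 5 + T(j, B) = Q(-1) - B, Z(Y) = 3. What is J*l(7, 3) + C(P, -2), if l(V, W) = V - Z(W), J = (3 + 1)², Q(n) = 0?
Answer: 78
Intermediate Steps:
T(j, B) = -5 - B (T(j, B) = -5 + (0 - B) = -5 - B)
P = -7 (P = -5 - 1*2 = -5 - 2 = -7)
J = 16 (J = 4² = 16)
l(V, W) = -3 + V (l(V, W) = V - 1*3 = V - 3 = -3 + V)
J*l(7, 3) + C(P, -2) = 16*(-3 + 7) - 7*(-2) = 16*4 + 14 = 64 + 14 = 78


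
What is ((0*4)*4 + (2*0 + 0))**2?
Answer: 0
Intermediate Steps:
((0*4)*4 + (2*0 + 0))**2 = (0*4 + (0 + 0))**2 = (0 + 0)**2 = 0**2 = 0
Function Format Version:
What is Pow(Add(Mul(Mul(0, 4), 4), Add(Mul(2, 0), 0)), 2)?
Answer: 0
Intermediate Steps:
Pow(Add(Mul(Mul(0, 4), 4), Add(Mul(2, 0), 0)), 2) = Pow(Add(Mul(0, 4), Add(0, 0)), 2) = Pow(Add(0, 0), 2) = Pow(0, 2) = 0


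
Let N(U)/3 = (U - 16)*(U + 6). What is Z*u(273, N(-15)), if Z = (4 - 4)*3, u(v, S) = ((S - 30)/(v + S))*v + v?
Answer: 0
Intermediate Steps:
N(U) = 3*(-16 + U)*(6 + U) (N(U) = 3*((U - 16)*(U + 6)) = 3*((-16 + U)*(6 + U)) = 3*(-16 + U)*(6 + U))
u(v, S) = v + v*(-30 + S)/(S + v) (u(v, S) = ((-30 + S)/(S + v))*v + v = v*(-30 + S)/(S + v) + v = v + v*(-30 + S)/(S + v))
Z = 0 (Z = 0*3 = 0)
Z*u(273, N(-15)) = 0*(273*(-30 + 273 + 2*(-288 - 30*(-15) + 3*(-15)²))/((-288 - 30*(-15) + 3*(-15)²) + 273)) = 0*(273*(-30 + 273 + 2*(-288 + 450 + 3*225))/((-288 + 450 + 3*225) + 273)) = 0*(273*(-30 + 273 + 2*(-288 + 450 + 675))/((-288 + 450 + 675) + 273)) = 0*(273*(-30 + 273 + 2*837)/(837 + 273)) = 0*(273*(-30 + 273 + 1674)/1110) = 0*(273*(1/1110)*1917) = 0*(174447/370) = 0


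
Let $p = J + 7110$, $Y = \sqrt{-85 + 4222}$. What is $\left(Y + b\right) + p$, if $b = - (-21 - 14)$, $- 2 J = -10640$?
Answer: $12465 + \sqrt{4137} \approx 12529.0$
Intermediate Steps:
$J = 5320$ ($J = \left(- \frac{1}{2}\right) \left(-10640\right) = 5320$)
$Y = \sqrt{4137} \approx 64.319$
$b = 35$ ($b = \left(-1\right) \left(-35\right) = 35$)
$p = 12430$ ($p = 5320 + 7110 = 12430$)
$\left(Y + b\right) + p = \left(\sqrt{4137} + 35\right) + 12430 = \left(35 + \sqrt{4137}\right) + 12430 = 12465 + \sqrt{4137}$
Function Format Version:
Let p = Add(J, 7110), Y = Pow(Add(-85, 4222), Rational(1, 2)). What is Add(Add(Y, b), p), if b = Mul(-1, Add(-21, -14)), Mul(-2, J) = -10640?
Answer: Add(12465, Pow(4137, Rational(1, 2))) ≈ 12529.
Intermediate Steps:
J = 5320 (J = Mul(Rational(-1, 2), -10640) = 5320)
Y = Pow(4137, Rational(1, 2)) ≈ 64.319
b = 35 (b = Mul(-1, -35) = 35)
p = 12430 (p = Add(5320, 7110) = 12430)
Add(Add(Y, b), p) = Add(Add(Pow(4137, Rational(1, 2)), 35), 12430) = Add(Add(35, Pow(4137, Rational(1, 2))), 12430) = Add(12465, Pow(4137, Rational(1, 2)))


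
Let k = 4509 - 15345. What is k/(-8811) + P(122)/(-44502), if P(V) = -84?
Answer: 8943774/7261243 ≈ 1.2317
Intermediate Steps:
k = -10836
k/(-8811) + P(122)/(-44502) = -10836/(-8811) - 84/(-44502) = -10836*(-1/8811) - 84*(-1/44502) = 1204/979 + 14/7417 = 8943774/7261243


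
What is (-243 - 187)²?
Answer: 184900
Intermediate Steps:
(-243 - 187)² = (-430)² = 184900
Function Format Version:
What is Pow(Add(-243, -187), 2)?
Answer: 184900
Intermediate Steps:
Pow(Add(-243, -187), 2) = Pow(-430, 2) = 184900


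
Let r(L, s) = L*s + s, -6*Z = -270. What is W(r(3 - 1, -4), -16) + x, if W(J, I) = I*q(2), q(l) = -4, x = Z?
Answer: 109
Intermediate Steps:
Z = 45 (Z = -⅙*(-270) = 45)
x = 45
r(L, s) = s + L*s
W(J, I) = -4*I (W(J, I) = I*(-4) = -4*I)
W(r(3 - 1, -4), -16) + x = -4*(-16) + 45 = 64 + 45 = 109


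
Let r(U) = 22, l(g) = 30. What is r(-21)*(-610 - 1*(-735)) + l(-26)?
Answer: 2780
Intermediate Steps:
r(-21)*(-610 - 1*(-735)) + l(-26) = 22*(-610 - 1*(-735)) + 30 = 22*(-610 + 735) + 30 = 22*125 + 30 = 2750 + 30 = 2780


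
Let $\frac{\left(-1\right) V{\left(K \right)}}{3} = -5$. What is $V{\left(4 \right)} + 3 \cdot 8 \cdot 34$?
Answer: $831$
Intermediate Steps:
$V{\left(K \right)} = 15$ ($V{\left(K \right)} = \left(-3\right) \left(-5\right) = 15$)
$V{\left(4 \right)} + 3 \cdot 8 \cdot 34 = 15 + 3 \cdot 8 \cdot 34 = 15 + 24 \cdot 34 = 15 + 816 = 831$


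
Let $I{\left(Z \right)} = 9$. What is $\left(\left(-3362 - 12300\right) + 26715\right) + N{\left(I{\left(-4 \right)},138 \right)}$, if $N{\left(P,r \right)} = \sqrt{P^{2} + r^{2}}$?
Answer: $11053 + 15 \sqrt{85} \approx 11191.0$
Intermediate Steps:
$\left(\left(-3362 - 12300\right) + 26715\right) + N{\left(I{\left(-4 \right)},138 \right)} = \left(\left(-3362 - 12300\right) + 26715\right) + \sqrt{9^{2} + 138^{2}} = \left(\left(-3362 - 12300\right) + 26715\right) + \sqrt{81 + 19044} = \left(-15662 + 26715\right) + \sqrt{19125} = 11053 + 15 \sqrt{85}$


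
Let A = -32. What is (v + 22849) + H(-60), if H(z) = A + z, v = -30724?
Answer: -7967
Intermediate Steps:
H(z) = -32 + z
(v + 22849) + H(-60) = (-30724 + 22849) + (-32 - 60) = -7875 - 92 = -7967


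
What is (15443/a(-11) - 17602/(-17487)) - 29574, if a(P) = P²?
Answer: -62304243515/2115927 ≈ -29445.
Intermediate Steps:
(15443/a(-11) - 17602/(-17487)) - 29574 = (15443/((-11)²) - 17602/(-17487)) - 29574 = (15443/121 - 17602*(-1/17487)) - 29574 = (15443*(1/121) + 17602/17487) - 29574 = (15443/121 + 17602/17487) - 29574 = 272181583/2115927 - 29574 = -62304243515/2115927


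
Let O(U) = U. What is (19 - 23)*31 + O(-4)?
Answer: -128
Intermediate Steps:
(19 - 23)*31 + O(-4) = (19 - 23)*31 - 4 = -4*31 - 4 = -124 - 4 = -128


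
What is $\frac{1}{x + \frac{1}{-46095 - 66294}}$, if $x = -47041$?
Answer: $- \frac{112389}{5286890950} \approx -2.1258 \cdot 10^{-5}$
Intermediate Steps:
$\frac{1}{x + \frac{1}{-46095 - 66294}} = \frac{1}{-47041 + \frac{1}{-46095 - 66294}} = \frac{1}{-47041 + \frac{1}{-112389}} = \frac{1}{-47041 - \frac{1}{112389}} = \frac{1}{- \frac{5286890950}{112389}} = - \frac{112389}{5286890950}$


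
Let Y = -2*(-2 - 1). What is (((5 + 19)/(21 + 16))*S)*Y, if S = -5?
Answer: -720/37 ≈ -19.459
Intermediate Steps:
Y = 6 (Y = -2*(-3) = 6)
(((5 + 19)/(21 + 16))*S)*Y = (((5 + 19)/(21 + 16))*(-5))*6 = ((24/37)*(-5))*6 = -120/37*6 = -720/37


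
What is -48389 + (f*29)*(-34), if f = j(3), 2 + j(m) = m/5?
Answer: -235043/5 ≈ -47009.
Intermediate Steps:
j(m) = -2 + m/5
f = -7/5 (f = -2 + (1/5)*3 = -2 + 3/5 = -7/5 ≈ -1.4000)
-48389 + (f*29)*(-34) = -48389 - 7/5*29*(-34) = -48389 - 203/5*(-34) = -48389 + 6902/5 = -235043/5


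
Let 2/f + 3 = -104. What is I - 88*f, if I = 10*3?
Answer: 3386/107 ≈ 31.645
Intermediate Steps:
f = -2/107 (f = 2/(-3 - 104) = 2/(-107) = 2*(-1/107) = -2/107 ≈ -0.018692)
I = 30
I - 88*f = 30 - 88*(-2/107) = 30 + 176/107 = 3386/107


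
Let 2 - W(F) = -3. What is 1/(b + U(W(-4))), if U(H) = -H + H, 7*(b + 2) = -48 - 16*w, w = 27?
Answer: -7/494 ≈ -0.014170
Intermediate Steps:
W(F) = 5 (W(F) = 2 - 1*(-3) = 2 + 3 = 5)
b = -494/7 (b = -2 + (-48 - 16*27)/7 = -2 + (-48 - 432)/7 = -2 + (1/7)*(-480) = -2 - 480/7 = -494/7 ≈ -70.571)
U(H) = 0
1/(b + U(W(-4))) = 1/(-494/7 + 0) = 1/(-494/7) = -7/494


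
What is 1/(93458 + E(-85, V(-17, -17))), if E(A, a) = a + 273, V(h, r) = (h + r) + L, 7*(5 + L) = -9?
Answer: 7/655835 ≈ 1.0673e-5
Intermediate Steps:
L = -44/7 (L = -5 + (⅐)*(-9) = -5 - 9/7 = -44/7 ≈ -6.2857)
V(h, r) = -44/7 + h + r (V(h, r) = (h + r) - 44/7 = -44/7 + h + r)
E(A, a) = 273 + a
1/(93458 + E(-85, V(-17, -17))) = 1/(93458 + (273 + (-44/7 - 17 - 17))) = 1/(93458 + (273 - 282/7)) = 1/(93458 + 1629/7) = 1/(655835/7) = 7/655835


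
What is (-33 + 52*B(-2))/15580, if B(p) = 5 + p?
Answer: 3/380 ≈ 0.0078947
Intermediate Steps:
(-33 + 52*B(-2))/15580 = (-33 + 52*(5 - 2))/15580 = (-33 + 52*3)*(1/15580) = (-33 + 156)*(1/15580) = 123*(1/15580) = 3/380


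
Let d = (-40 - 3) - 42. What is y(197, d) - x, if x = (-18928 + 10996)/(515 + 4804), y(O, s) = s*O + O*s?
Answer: -59375126/1773 ≈ -33489.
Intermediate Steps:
d = -85 (d = -43 - 42 = -85)
y(O, s) = 2*O*s (y(O, s) = O*s + O*s = 2*O*s)
x = -2644/1773 (x = -7932/5319 = -7932*1/5319 = -2644/1773 ≈ -1.4913)
y(197, d) - x = 2*197*(-85) - 1*(-2644/1773) = -33490 + 2644/1773 = -59375126/1773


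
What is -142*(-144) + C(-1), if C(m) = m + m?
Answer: 20446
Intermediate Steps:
C(m) = 2*m
-142*(-144) + C(-1) = -142*(-144) + 2*(-1) = 20448 - 2 = 20446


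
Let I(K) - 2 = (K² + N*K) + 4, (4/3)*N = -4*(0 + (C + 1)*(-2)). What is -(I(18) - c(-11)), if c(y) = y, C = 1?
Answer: -557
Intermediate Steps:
N = 12 (N = 3*(-4*(0 + (1 + 1)*(-2)))/4 = 3*(-4*(0 + 2*(-2)))/4 = 3*(-4*(0 - 4))/4 = 3*(-4*(-4))/4 = (¾)*16 = 12)
I(K) = 6 + K² + 12*K (I(K) = 2 + ((K² + 12*K) + 4) = 2 + (4 + K² + 12*K) = 6 + K² + 12*K)
-(I(18) - c(-11)) = -((6 + 18² + 12*18) - 1*(-11)) = -((6 + 324 + 216) + 11) = -(546 + 11) = -1*557 = -557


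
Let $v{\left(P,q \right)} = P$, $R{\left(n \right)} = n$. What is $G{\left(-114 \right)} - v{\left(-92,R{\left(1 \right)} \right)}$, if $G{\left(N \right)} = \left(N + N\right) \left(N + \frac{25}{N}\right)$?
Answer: $26134$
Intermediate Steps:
$G{\left(N \right)} = 2 N \left(N + \frac{25}{N}\right)$
$G{\left(-114 \right)} - v{\left(-92,R{\left(1 \right)} \right)} = \left(50 + 2 \left(-114\right)^{2}\right) - -92 = \left(50 + 2 \cdot 12996\right) + 92 = \left(50 + 25992\right) + 92 = 26042 + 92 = 26134$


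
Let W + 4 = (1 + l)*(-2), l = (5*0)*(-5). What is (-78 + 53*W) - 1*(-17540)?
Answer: 17144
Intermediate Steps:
l = 0 (l = 0*(-5) = 0)
W = -6 (W = -4 + (1 + 0)*(-2) = -4 + 1*(-2) = -4 - 2 = -6)
(-78 + 53*W) - 1*(-17540) = (-78 + 53*(-6)) - 1*(-17540) = (-78 - 318) + 17540 = -396 + 17540 = 17144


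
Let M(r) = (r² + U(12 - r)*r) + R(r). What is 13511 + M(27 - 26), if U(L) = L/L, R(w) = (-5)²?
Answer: 13538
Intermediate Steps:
R(w) = 25
U(L) = 1
M(r) = 25 + r + r² (M(r) = (r² + 1*r) + 25 = (r² + r) + 25 = (r + r²) + 25 = 25 + r + r²)
13511 + M(27 - 26) = 13511 + (25 + (27 - 26) + (27 - 26)²) = 13511 + (25 + 1 + 1²) = 13511 + (25 + 1 + 1) = 13511 + 27 = 13538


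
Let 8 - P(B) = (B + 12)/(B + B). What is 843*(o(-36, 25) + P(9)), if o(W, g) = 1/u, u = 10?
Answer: 29224/5 ≈ 5844.8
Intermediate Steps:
P(B) = 8 - (12 + B)/(2*B) (P(B) = 8 - (B + 12)/(B + B) = 8 - (12 + B)/(2*B))
o(W, g) = ⅒ (o(W, g) = 1/10 = ⅒)
843*(o(-36, 25) + P(9)) = 843*(⅒ + (15/2 - 6/9)) = 843*(⅒ + (15/2 - 6*⅑)) = 843*(⅒ + (15/2 - ⅔)) = 843*(⅒ + 41/6) = 843*(104/15) = 29224/5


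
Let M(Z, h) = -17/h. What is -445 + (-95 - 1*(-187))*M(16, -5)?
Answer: -661/5 ≈ -132.20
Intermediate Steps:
-445 + (-95 - 1*(-187))*M(16, -5) = -445 + (-95 - 1*(-187))*(-17/(-5)) = -445 + (-95 + 187)*(-17*(-1/5)) = -445 + 92*(17/5) = -445 + 1564/5 = -661/5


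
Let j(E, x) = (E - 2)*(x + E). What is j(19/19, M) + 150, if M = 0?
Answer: 149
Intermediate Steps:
j(E, x) = (-2 + E)*(E + x)
j(19/19, M) + 150 = ((19/19)**2 - 38/19 - 2*0 + (19/19)*0) + 150 = ((19*(1/19))**2 - 38/19 + 0 + (19*(1/19))*0) + 150 = (1**2 - 2*1 + 0 + 1*0) + 150 = (1 - 2 + 0 + 0) + 150 = -1 + 150 = 149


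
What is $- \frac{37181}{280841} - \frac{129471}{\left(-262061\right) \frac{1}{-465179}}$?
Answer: $- \frac{16914274097259910}{73597473301} \approx -2.2982 \cdot 10^{5}$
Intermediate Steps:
$- \frac{37181}{280841} - \frac{129471}{\left(-262061\right) \frac{1}{-465179}} = \left(-37181\right) \frac{1}{280841} - \frac{129471}{\left(-262061\right) \left(- \frac{1}{465179}\right)} = - \frac{37181}{280841} - \frac{129471}{\frac{262061}{465179}} = - \frac{37181}{280841} - \frac{60227190309}{262061} = - \frac{16914274097259910}{73597473301}$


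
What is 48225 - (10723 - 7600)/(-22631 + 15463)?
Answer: 345679923/7168 ≈ 48225.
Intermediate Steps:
48225 - (10723 - 7600)/(-22631 + 15463) = 48225 - 3123/(-7168) = 48225 - 3123*(-1)/7168 = 48225 - 1*(-3123/7168) = 48225 + 3123/7168 = 345679923/7168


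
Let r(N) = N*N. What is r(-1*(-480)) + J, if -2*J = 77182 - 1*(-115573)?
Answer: 268045/2 ≈ 1.3402e+5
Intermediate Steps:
r(N) = N²
J = -192755/2 (J = -(77182 - 1*(-115573))/2 = -(77182 + 115573)/2 = -½*192755 = -192755/2 ≈ -96378.)
r(-1*(-480)) + J = (-1*(-480))² - 192755/2 = 480² - 192755/2 = 230400 - 192755/2 = 268045/2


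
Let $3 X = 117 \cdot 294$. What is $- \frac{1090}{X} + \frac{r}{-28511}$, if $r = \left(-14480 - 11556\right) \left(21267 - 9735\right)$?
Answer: $\frac{245900197703}{23350509} \approx 10531.0$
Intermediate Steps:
$r = -300247152$ ($r = \left(-26036\right) 11532 = -300247152$)
$X = 11466$ ($X = \frac{117 \cdot 294}{3} = \frac{1}{3} \cdot 34398 = 11466$)
$- \frac{1090}{X} + \frac{r}{-28511} = - \frac{1090}{11466} - \frac{300247152}{-28511} = \left(-1090\right) \frac{1}{11466} - - \frac{300247152}{28511} = - \frac{545}{5733} + \frac{300247152}{28511} = \frac{245900197703}{23350509}$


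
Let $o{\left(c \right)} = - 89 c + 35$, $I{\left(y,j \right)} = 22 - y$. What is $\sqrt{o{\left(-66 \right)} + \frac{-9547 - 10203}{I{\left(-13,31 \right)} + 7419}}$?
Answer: $\frac{2 \sqrt{20510582934}}{3727} \approx 76.853$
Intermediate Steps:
$o{\left(c \right)} = 35 - 89 c$
$\sqrt{o{\left(-66 \right)} + \frac{-9547 - 10203}{I{\left(-13,31 \right)} + 7419}} = \sqrt{\left(35 - -5874\right) + \frac{-9547 - 10203}{\left(22 - -13\right) + 7419}} = \sqrt{\left(35 + 5874\right) - \frac{19750}{\left(22 + 13\right) + 7419}} = \sqrt{5909 - \frac{19750}{35 + 7419}} = \sqrt{5909 - \frac{19750}{7454}} = \sqrt{5909 - \frac{9875}{3727}} = \sqrt{\frac{22012968}{3727}} = \frac{2 \sqrt{20510582934}}{3727}$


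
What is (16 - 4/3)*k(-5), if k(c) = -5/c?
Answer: 44/3 ≈ 14.667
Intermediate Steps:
(16 - 4/3)*k(-5) = (16 - 4/3)*(-5/(-5)) = (16 - 4*1/3)*(-5*(-1/5)) = (16 - 4/3)*1 = (44/3)*1 = 44/3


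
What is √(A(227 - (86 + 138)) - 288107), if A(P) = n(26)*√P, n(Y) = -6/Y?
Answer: √(-48690083 - 39*√3)/13 ≈ 536.76*I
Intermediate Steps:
A(P) = -3*√P/13 (A(P) = (-6/26)*√P = (-6*1/26)*√P = -3*√P/13)
√(A(227 - (86 + 138)) - 288107) = √(-3*√(227 - (86 + 138))/13 - 288107) = √(-3*√(227 - 1*224)/13 - 288107) = √(-3*√(227 - 224)/13 - 288107) = √(-3*√3/13 - 288107) = √(-288107 - 3*√3/13)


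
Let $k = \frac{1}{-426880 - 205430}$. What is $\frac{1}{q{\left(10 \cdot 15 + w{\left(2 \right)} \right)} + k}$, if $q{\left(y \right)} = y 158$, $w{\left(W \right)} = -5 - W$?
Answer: $\frac{632310}{14286412139} \approx 4.426 \cdot 10^{-5}$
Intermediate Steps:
$q{\left(y \right)} = 158 y$
$k = - \frac{1}{632310}$ ($k = \frac{1}{-632310} = - \frac{1}{632310} \approx -1.5815 \cdot 10^{-6}$)
$\frac{1}{q{\left(10 \cdot 15 + w{\left(2 \right)} \right)} + k} = \frac{1}{158 \left(10 \cdot 15 - 7\right) - \frac{1}{632310}} = \frac{1}{158 \left(150 - 7\right) - \frac{1}{632310}} = \frac{1}{158 \cdot 143 - \frac{1}{632310}} = \frac{1}{22594 - \frac{1}{632310}} = \frac{1}{\frac{14286412139}{632310}} = \frac{632310}{14286412139}$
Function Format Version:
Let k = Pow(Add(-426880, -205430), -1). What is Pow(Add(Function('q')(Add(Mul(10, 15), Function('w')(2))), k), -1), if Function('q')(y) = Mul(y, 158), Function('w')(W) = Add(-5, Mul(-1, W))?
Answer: Rational(632310, 14286412139) ≈ 4.4260e-5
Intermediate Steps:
Function('q')(y) = Mul(158, y)
k = Rational(-1, 632310) (k = Pow(-632310, -1) = Rational(-1, 632310) ≈ -1.5815e-6)
Pow(Add(Function('q')(Add(Mul(10, 15), Function('w')(2))), k), -1) = Pow(Add(Mul(158, Add(Mul(10, 15), Add(-5, Mul(-1, 2)))), Rational(-1, 632310)), -1) = Pow(Add(Mul(158, Add(150, Add(-5, -2))), Rational(-1, 632310)), -1) = Pow(Add(Mul(158, Add(150, -7)), Rational(-1, 632310)), -1) = Pow(Add(Mul(158, 143), Rational(-1, 632310)), -1) = Pow(Add(22594, Rational(-1, 632310)), -1) = Pow(Rational(14286412139, 632310), -1) = Rational(632310, 14286412139)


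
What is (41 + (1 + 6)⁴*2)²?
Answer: 23454649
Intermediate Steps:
(41 + (1 + 6)⁴*2)² = (41 + 7⁴*2)² = (41 + 2401*2)² = (41 + 4802)² = 4843² = 23454649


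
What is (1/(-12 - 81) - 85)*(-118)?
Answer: 932908/93 ≈ 10031.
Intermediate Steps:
(1/(-12 - 81) - 85)*(-118) = (1/(-93) - 85)*(-118) = (-1/93 - 85)*(-118) = -7906/93*(-118) = 932908/93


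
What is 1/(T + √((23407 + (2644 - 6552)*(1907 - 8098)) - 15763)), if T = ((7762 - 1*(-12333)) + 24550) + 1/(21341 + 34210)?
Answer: 34442653193049/1519020876634395886 - 3085913601*√6050518/3038041753268791772 ≈ 2.0176e-5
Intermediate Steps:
T = 2480074396/55551 (T = ((7762 + 12333) + 24550) + 1/55551 = (20095 + 24550) + 1/55551 = 44645 + 1/55551 = 2480074396/55551 ≈ 44645.)
1/(T + √((23407 + (2644 - 6552)*(1907 - 8098)) - 15763)) = 1/(2480074396/55551 + √((23407 + (2644 - 6552)*(1907 - 8098)) - 15763)) = 1/(2480074396/55551 + √((23407 - 3908*(-6191)) - 15763)) = 1/(2480074396/55551 + √((23407 + 24194428) - 15763)) = 1/(2480074396/55551 + √(24217835 - 15763)) = 1/(2480074396/55551 + √24202072) = 1/(2480074396/55551 + 2*√6050518)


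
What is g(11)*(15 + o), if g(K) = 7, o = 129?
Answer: 1008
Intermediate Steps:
g(11)*(15 + o) = 7*(15 + 129) = 7*144 = 1008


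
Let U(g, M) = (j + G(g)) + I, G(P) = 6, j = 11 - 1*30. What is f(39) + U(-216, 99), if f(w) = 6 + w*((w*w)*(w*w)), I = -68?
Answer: 90224124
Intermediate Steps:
j = -19 (j = 11 - 30 = -19)
f(w) = 6 + w⁵ (f(w) = 6 + w*(w²*w²) = 6 + w*w⁴ = 6 + w⁵)
U(g, M) = -81 (U(g, M) = (-19 + 6) - 68 = -13 - 68 = -81)
f(39) + U(-216, 99) = (6 + 39⁵) - 81 = (6 + 90224199) - 81 = 90224205 - 81 = 90224124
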